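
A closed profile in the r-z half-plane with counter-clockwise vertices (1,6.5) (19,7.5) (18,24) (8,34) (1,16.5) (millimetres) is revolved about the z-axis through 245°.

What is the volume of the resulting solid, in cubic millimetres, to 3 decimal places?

Volume = 15207.796 mm³

Profile (r,z), 5 vertices: (1,6.5) (19,7.5) (18,24) (8,34) (1,16.5)
edge 0: (1,6.5)→(19,7.5)  cross = 1·7.5 − 19·6.5 = -116.0000; (r_i+r_j)·cross = 20·-116.0000 = -2320.0000
edge 1: (19,7.5)→(18,24)  cross = 19·24 − 18·7.5 = 321.0000; (r_i+r_j)·cross = 37·321.0000 = 11877.0000
edge 2: (18,24)→(8,34)  cross = 18·34 − 8·24 = 420.0000; (r_i+r_j)·cross = 26·420.0000 = 10920.0000
edge 3: (8,34)→(1,16.5)  cross = 8·16.5 − 1·34 = 98.0000; (r_i+r_j)·cross = 9·98.0000 = 882.0000
edge 4: (1,16.5)→(1,6.5)  cross = 1·6.5 − 1·16.5 = -10.0000; (r_i+r_j)·cross = 2·-10.0000 = -20.0000
Σcross = 713.0000 → A = |Σcross|/2 = 356.5000 mm²
Σ(r_i+r_j)·cross = 21339.0000 → first moment M = |Σ|/6 = 3556.5000
R_c = M/A = 3556.5000/356.5000 = 9.9762 mm
θ = 245° = 4.276057 rad
V = θ·R_c·A = 4.276057·9.9762·356.5000 = 15207.796 mm³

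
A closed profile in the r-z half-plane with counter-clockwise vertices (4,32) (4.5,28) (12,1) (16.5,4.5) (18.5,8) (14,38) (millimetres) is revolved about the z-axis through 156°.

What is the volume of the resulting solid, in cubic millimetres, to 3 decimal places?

Profile (r,z), 6 vertices: (4,32) (4.5,28) (12,1) (16.5,4.5) (18.5,8) (14,38)
edge 0: (4,32)→(4.5,28)  cross = 4·28 − 4.5·32 = -32.0000; (r_i+r_j)·cross = 8.5·-32.0000 = -272.0000
edge 1: (4.5,28)→(12,1)  cross = 4.5·1 − 12·28 = -331.5000; (r_i+r_j)·cross = 16.5·-331.5000 = -5469.7500
edge 2: (12,1)→(16.5,4.5)  cross = 12·4.5 − 16.5·1 = 37.5000; (r_i+r_j)·cross = 28.5·37.5000 = 1068.7500
edge 3: (16.5,4.5)→(18.5,8)  cross = 16.5·8 − 18.5·4.5 = 48.7500; (r_i+r_j)·cross = 35·48.7500 = 1706.2500
edge 4: (18.5,8)→(14,38)  cross = 18.5·38 − 14·8 = 591.0000; (r_i+r_j)·cross = 32.5·591.0000 = 19207.5000
edge 5: (14,38)→(4,32)  cross = 14·32 − 4·38 = 296.0000; (r_i+r_j)·cross = 18·296.0000 = 5328.0000
Σcross = 609.7500 → A = |Σcross|/2 = 304.8750 mm²
Σ(r_i+r_j)·cross = 21568.7500 → first moment M = |Σ|/6 = 3594.7917
R_c = M/A = 3594.7917/304.8750 = 11.7910 mm
θ = 156° = 2.722714 rad
V = θ·R_c·A = 2.722714·11.7910·304.8750 = 9787.588 mm³

Volume = 9787.588 mm³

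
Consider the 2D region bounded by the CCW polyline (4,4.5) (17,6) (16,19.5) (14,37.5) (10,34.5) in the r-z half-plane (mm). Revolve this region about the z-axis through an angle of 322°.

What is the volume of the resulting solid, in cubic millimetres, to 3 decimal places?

Volume = 16643.512 mm³

Profile (r,z), 5 vertices: (4,4.5) (17,6) (16,19.5) (14,37.5) (10,34.5)
edge 0: (4,4.5)→(17,6)  cross = 4·6 − 17·4.5 = -52.5000; (r_i+r_j)·cross = 21·-52.5000 = -1102.5000
edge 1: (17,6)→(16,19.5)  cross = 17·19.5 − 16·6 = 235.5000; (r_i+r_j)·cross = 33·235.5000 = 7771.5000
edge 2: (16,19.5)→(14,37.5)  cross = 16·37.5 − 14·19.5 = 327.0000; (r_i+r_j)·cross = 30·327.0000 = 9810.0000
edge 3: (14,37.5)→(10,34.5)  cross = 14·34.5 − 10·37.5 = 108.0000; (r_i+r_j)·cross = 24·108.0000 = 2592.0000
edge 4: (10,34.5)→(4,4.5)  cross = 10·4.5 − 4·34.5 = -93.0000; (r_i+r_j)·cross = 14·-93.0000 = -1302.0000
Σcross = 525.0000 → A = |Σcross|/2 = 262.5000 mm²
Σ(r_i+r_j)·cross = 17769.0000 → first moment M = |Σ|/6 = 2961.5000
R_c = M/A = 2961.5000/262.5000 = 11.2819 mm
θ = 322° = 5.619960 rad
V = θ·R_c·A = 5.619960·11.2819·262.5000 = 16643.512 mm³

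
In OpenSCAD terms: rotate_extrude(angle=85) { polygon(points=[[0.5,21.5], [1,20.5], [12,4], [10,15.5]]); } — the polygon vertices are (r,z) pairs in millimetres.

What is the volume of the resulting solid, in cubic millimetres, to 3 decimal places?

Profile (r,z), 4 vertices: (0.5,21.5) (1,20.5) (12,4) (10,15.5)
edge 0: (0.5,21.5)→(1,20.5)  cross = 0.5·20.5 − 1·21.5 = -11.2500; (r_i+r_j)·cross = 1.5·-11.2500 = -16.8750
edge 1: (1,20.5)→(12,4)  cross = 1·4 − 12·20.5 = -242.0000; (r_i+r_j)·cross = 13·-242.0000 = -3146.0000
edge 2: (12,4)→(10,15.5)  cross = 12·15.5 − 10·4 = 146.0000; (r_i+r_j)·cross = 22·146.0000 = 3212.0000
edge 3: (10,15.5)→(0.5,21.5)  cross = 10·21.5 − 0.5·15.5 = 207.2500; (r_i+r_j)·cross = 10.5·207.2500 = 2176.1250
Σcross = 100.0000 → A = |Σcross|/2 = 50.0000 mm²
Σ(r_i+r_j)·cross = 2225.2500 → first moment M = |Σ|/6 = 370.8750
R_c = M/A = 370.8750/50.0000 = 7.4175 mm
θ = 85° = 1.483530 rad
V = θ·R_c·A = 1.483530·7.4175·50.0000 = 550.204 mm³

Volume = 550.204 mm³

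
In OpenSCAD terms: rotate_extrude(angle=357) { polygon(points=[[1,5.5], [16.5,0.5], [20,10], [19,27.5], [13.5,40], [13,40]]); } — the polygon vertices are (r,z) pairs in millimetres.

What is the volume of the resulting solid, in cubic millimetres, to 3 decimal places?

Volume = 32943.932 mm³

Profile (r,z), 6 vertices: (1,5.5) (16.5,0.5) (20,10) (19,27.5) (13.5,40) (13,40)
edge 0: (1,5.5)→(16.5,0.5)  cross = 1·0.5 − 16.5·5.5 = -90.2500; (r_i+r_j)·cross = 17.5·-90.2500 = -1579.3750
edge 1: (16.5,0.5)→(20,10)  cross = 16.5·10 − 20·0.5 = 155.0000; (r_i+r_j)·cross = 36.5·155.0000 = 5657.5000
edge 2: (20,10)→(19,27.5)  cross = 20·27.5 − 19·10 = 360.0000; (r_i+r_j)·cross = 39·360.0000 = 14040.0000
edge 3: (19,27.5)→(13.5,40)  cross = 19·40 − 13.5·27.5 = 388.7500; (r_i+r_j)·cross = 32.5·388.7500 = 12634.3750
edge 4: (13.5,40)→(13,40)  cross = 13.5·40 − 13·40 = 20.0000; (r_i+r_j)·cross = 26.5·20.0000 = 530.0000
edge 5: (13,40)→(1,5.5)  cross = 13·5.5 − 1·40 = 31.5000; (r_i+r_j)·cross = 14·31.5000 = 441.0000
Σcross = 865.0000 → A = |Σcross|/2 = 432.5000 mm²
Σ(r_i+r_j)·cross = 31723.5000 → first moment M = |Σ|/6 = 5287.2500
R_c = M/A = 5287.2500/432.5000 = 12.2249 mm
θ = 357° = 6.230825 rad
V = θ·R_c·A = 6.230825·12.2249·432.5000 = 32943.932 mm³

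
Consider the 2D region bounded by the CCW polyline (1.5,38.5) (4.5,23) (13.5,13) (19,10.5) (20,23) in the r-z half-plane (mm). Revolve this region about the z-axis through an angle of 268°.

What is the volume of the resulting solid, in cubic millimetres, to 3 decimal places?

Profile (r,z), 5 vertices: (1.5,38.5) (4.5,23) (13.5,13) (19,10.5) (20,23)
edge 0: (1.5,38.5)→(4.5,23)  cross = 1.5·23 − 4.5·38.5 = -138.7500; (r_i+r_j)·cross = 6·-138.7500 = -832.5000
edge 1: (4.5,23)→(13.5,13)  cross = 4.5·13 − 13.5·23 = -252.0000; (r_i+r_j)·cross = 18·-252.0000 = -4536.0000
edge 2: (13.5,13)→(19,10.5)  cross = 13.5·10.5 − 19·13 = -105.2500; (r_i+r_j)·cross = 32.5·-105.2500 = -3420.6250
edge 3: (19,10.5)→(20,23)  cross = 19·23 − 20·10.5 = 227.0000; (r_i+r_j)·cross = 39·227.0000 = 8853.0000
edge 4: (20,23)→(1.5,38.5)  cross = 20·38.5 − 1.5·23 = 735.5000; (r_i+r_j)·cross = 21.5·735.5000 = 15813.2500
Σcross = 466.5000 → A = |Σcross|/2 = 233.2500 mm²
Σ(r_i+r_j)·cross = 15877.1250 → first moment M = |Σ|/6 = 2646.1875
R_c = M/A = 2646.1875/233.2500 = 11.3449 mm
θ = 268° = 4.677482 rad
V = θ·R_c·A = 4.677482·11.3449·233.2500 = 12377.495 mm³

Volume = 12377.495 mm³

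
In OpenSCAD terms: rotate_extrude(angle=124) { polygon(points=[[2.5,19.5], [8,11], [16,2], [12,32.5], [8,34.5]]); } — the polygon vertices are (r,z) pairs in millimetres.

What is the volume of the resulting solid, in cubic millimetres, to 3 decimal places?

Volume = 4512.780 mm³

Profile (r,z), 5 vertices: (2.5,19.5) (8,11) (16,2) (12,32.5) (8,34.5)
edge 0: (2.5,19.5)→(8,11)  cross = 2.5·11 − 8·19.5 = -128.5000; (r_i+r_j)·cross = 10.5·-128.5000 = -1349.2500
edge 1: (8,11)→(16,2)  cross = 8·2 − 16·11 = -160.0000; (r_i+r_j)·cross = 24·-160.0000 = -3840.0000
edge 2: (16,2)→(12,32.5)  cross = 16·32.5 − 12·2 = 496.0000; (r_i+r_j)·cross = 28·496.0000 = 13888.0000
edge 3: (12,32.5)→(8,34.5)  cross = 12·34.5 − 8·32.5 = 154.0000; (r_i+r_j)·cross = 20·154.0000 = 3080.0000
edge 4: (8,34.5)→(2.5,19.5)  cross = 8·19.5 − 2.5·34.5 = 69.7500; (r_i+r_j)·cross = 10.5·69.7500 = 732.3750
Σcross = 431.2500 → A = |Σcross|/2 = 215.6250 mm²
Σ(r_i+r_j)·cross = 12511.1250 → first moment M = |Σ|/6 = 2085.1875
R_c = M/A = 2085.1875/215.6250 = 9.6704 mm
θ = 124° = 2.164208 rad
V = θ·R_c·A = 2.164208·9.6704·215.6250 = 4512.780 mm³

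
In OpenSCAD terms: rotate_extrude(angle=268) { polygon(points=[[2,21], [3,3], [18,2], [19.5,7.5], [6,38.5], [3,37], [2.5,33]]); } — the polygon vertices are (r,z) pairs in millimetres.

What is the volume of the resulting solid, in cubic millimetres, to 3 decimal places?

Volume = 16556.046 mm³

Profile (r,z), 7 vertices: (2,21) (3,3) (18,2) (19.5,7.5) (6,38.5) (3,37) (2.5,33)
edge 0: (2,21)→(3,3)  cross = 2·3 − 3·21 = -57.0000; (r_i+r_j)·cross = 5·-57.0000 = -285.0000
edge 1: (3,3)→(18,2)  cross = 3·2 − 18·3 = -48.0000; (r_i+r_j)·cross = 21·-48.0000 = -1008.0000
edge 2: (18,2)→(19.5,7.5)  cross = 18·7.5 − 19.5·2 = 96.0000; (r_i+r_j)·cross = 37.5·96.0000 = 3600.0000
edge 3: (19.5,7.5)→(6,38.5)  cross = 19.5·38.5 − 6·7.5 = 705.7500; (r_i+r_j)·cross = 25.5·705.7500 = 17996.6250
edge 4: (6,38.5)→(3,37)  cross = 6·37 − 3·38.5 = 106.5000; (r_i+r_j)·cross = 9·106.5000 = 958.5000
edge 5: (3,37)→(2.5,33)  cross = 3·33 − 2.5·37 = 6.5000; (r_i+r_j)·cross = 5.5·6.5000 = 35.7500
edge 6: (2.5,33)→(2,21)  cross = 2.5·21 − 2·33 = -13.5000; (r_i+r_j)·cross = 4.5·-13.5000 = -60.7500
Σcross = 796.2500 → A = |Σcross|/2 = 398.1250 mm²
Σ(r_i+r_j)·cross = 21237.1250 → first moment M = |Σ|/6 = 3539.5208
R_c = M/A = 3539.5208/398.1250 = 8.8905 mm
θ = 268° = 4.677482 rad
V = θ·R_c·A = 4.677482·8.8905·398.1250 = 16556.046 mm³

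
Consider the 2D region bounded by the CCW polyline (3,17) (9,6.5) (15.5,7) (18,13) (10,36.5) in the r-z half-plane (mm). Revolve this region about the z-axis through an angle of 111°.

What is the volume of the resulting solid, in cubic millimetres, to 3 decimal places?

Profile (r,z), 5 vertices: (3,17) (9,6.5) (15.5,7) (18,13) (10,36.5)
edge 0: (3,17)→(9,6.5)  cross = 3·6.5 − 9·17 = -133.5000; (r_i+r_j)·cross = 12·-133.5000 = -1602.0000
edge 1: (9,6.5)→(15.5,7)  cross = 9·7 − 15.5·6.5 = -37.7500; (r_i+r_j)·cross = 24.5·-37.7500 = -924.8750
edge 2: (15.5,7)→(18,13)  cross = 15.5·13 − 18·7 = 75.5000; (r_i+r_j)·cross = 33.5·75.5000 = 2529.2500
edge 3: (18,13)→(10,36.5)  cross = 18·36.5 − 10·13 = 527.0000; (r_i+r_j)·cross = 28·527.0000 = 14756.0000
edge 4: (10,36.5)→(3,17)  cross = 10·17 − 3·36.5 = 60.5000; (r_i+r_j)·cross = 13·60.5000 = 786.5000
Σcross = 491.7500 → A = |Σcross|/2 = 245.8750 mm²
Σ(r_i+r_j)·cross = 15544.8750 → first moment M = |Σ|/6 = 2590.8125
R_c = M/A = 2590.8125/245.8750 = 10.5371 mm
θ = 111° = 1.937315 rad
V = θ·R_c·A = 1.937315·10.5371·245.8750 = 5019.221 mm³

Volume = 5019.221 mm³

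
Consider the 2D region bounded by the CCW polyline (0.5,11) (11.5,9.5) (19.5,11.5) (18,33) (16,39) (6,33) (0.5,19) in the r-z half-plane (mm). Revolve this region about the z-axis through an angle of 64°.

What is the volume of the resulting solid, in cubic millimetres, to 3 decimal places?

Profile (r,z), 7 vertices: (0.5,11) (11.5,9.5) (19.5,11.5) (18,33) (16,39) (6,33) (0.5,19)
edge 0: (0.5,11)→(11.5,9.5)  cross = 0.5·9.5 − 11.5·11 = -121.7500; (r_i+r_j)·cross = 12·-121.7500 = -1461.0000
edge 1: (11.5,9.5)→(19.5,11.5)  cross = 11.5·11.5 − 19.5·9.5 = -53.0000; (r_i+r_j)·cross = 31·-53.0000 = -1643.0000
edge 2: (19.5,11.5)→(18,33)  cross = 19.5·33 − 18·11.5 = 436.5000; (r_i+r_j)·cross = 37.5·436.5000 = 16368.7500
edge 3: (18,33)→(16,39)  cross = 18·39 − 16·33 = 174.0000; (r_i+r_j)·cross = 34·174.0000 = 5916.0000
edge 4: (16,39)→(6,33)  cross = 16·33 − 6·39 = 294.0000; (r_i+r_j)·cross = 22·294.0000 = 6468.0000
edge 5: (6,33)→(0.5,19)  cross = 6·19 − 0.5·33 = 97.5000; (r_i+r_j)·cross = 6.5·97.5000 = 633.7500
edge 6: (0.5,19)→(0.5,11)  cross = 0.5·11 − 0.5·19 = -4.0000; (r_i+r_j)·cross = 1·-4.0000 = -4.0000
Σcross = 823.2500 → A = |Σcross|/2 = 411.6250 mm²
Σ(r_i+r_j)·cross = 26278.5000 → first moment M = |Σ|/6 = 4379.7500
R_c = M/A = 4379.7500/411.6250 = 10.6401 mm
θ = 64° = 1.117011 rad
V = θ·R_c·A = 1.117011·10.6401·411.6250 = 4892.228 mm³

Volume = 4892.228 mm³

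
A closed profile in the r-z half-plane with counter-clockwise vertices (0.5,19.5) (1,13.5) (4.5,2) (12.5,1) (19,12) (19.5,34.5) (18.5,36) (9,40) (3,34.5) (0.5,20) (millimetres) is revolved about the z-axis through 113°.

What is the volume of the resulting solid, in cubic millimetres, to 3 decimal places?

Volume = 11820.636 mm³

Profile (r,z), 10 vertices: (0.5,19.5) (1,13.5) (4.5,2) (12.5,1) (19,12) (19.5,34.5) (18.5,36) (9,40) (3,34.5) (0.5,20)
edge 0: (0.5,19.5)→(1,13.5)  cross = 0.5·13.5 − 1·19.5 = -12.7500; (r_i+r_j)·cross = 1.5·-12.7500 = -19.1250
edge 1: (1,13.5)→(4.5,2)  cross = 1·2 − 4.5·13.5 = -58.7500; (r_i+r_j)·cross = 5.5·-58.7500 = -323.1250
edge 2: (4.5,2)→(12.5,1)  cross = 4.5·1 − 12.5·2 = -20.5000; (r_i+r_j)·cross = 17·-20.5000 = -348.5000
edge 3: (12.5,1)→(19,12)  cross = 12.5·12 − 19·1 = 131.0000; (r_i+r_j)·cross = 31.5·131.0000 = 4126.5000
edge 4: (19,12)→(19.5,34.5)  cross = 19·34.5 − 19.5·12 = 421.5000; (r_i+r_j)·cross = 38.5·421.5000 = 16227.7500
edge 5: (19.5,34.5)→(18.5,36)  cross = 19.5·36 − 18.5·34.5 = 63.7500; (r_i+r_j)·cross = 38·63.7500 = 2422.5000
edge 6: (18.5,36)→(9,40)  cross = 18.5·40 − 9·36 = 416.0000; (r_i+r_j)·cross = 27.5·416.0000 = 11440.0000
edge 7: (9,40)→(3,34.5)  cross = 9·34.5 − 3·40 = 190.5000; (r_i+r_j)·cross = 12·190.5000 = 2286.0000
edge 8: (3,34.5)→(0.5,20)  cross = 3·20 − 0.5·34.5 = 42.7500; (r_i+r_j)·cross = 3.5·42.7500 = 149.6250
edge 9: (0.5,20)→(0.5,19.5)  cross = 0.5·19.5 − 0.5·20 = -0.2500; (r_i+r_j)·cross = 1·-0.2500 = -0.2500
Σcross = 1173.2500 → A = |Σcross|/2 = 586.6250 mm²
Σ(r_i+r_j)·cross = 35961.3750 → first moment M = |Σ|/6 = 5993.5625
R_c = M/A = 5993.5625/586.6250 = 10.2170 mm
θ = 113° = 1.972222 rad
V = θ·R_c·A = 1.972222·10.2170·586.6250 = 11820.636 mm³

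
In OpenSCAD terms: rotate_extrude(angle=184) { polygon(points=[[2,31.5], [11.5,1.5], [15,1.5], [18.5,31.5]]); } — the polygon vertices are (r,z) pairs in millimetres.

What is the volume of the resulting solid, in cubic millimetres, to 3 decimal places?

Profile (r,z), 4 vertices: (2,31.5) (11.5,1.5) (15,1.5) (18.5,31.5)
edge 0: (2,31.5)→(11.5,1.5)  cross = 2·1.5 − 11.5·31.5 = -359.2500; (r_i+r_j)·cross = 13.5·-359.2500 = -4849.8750
edge 1: (11.5,1.5)→(15,1.5)  cross = 11.5·1.5 − 15·1.5 = -5.2500; (r_i+r_j)·cross = 26.5·-5.2500 = -139.1250
edge 2: (15,1.5)→(18.5,31.5)  cross = 15·31.5 − 18.5·1.5 = 444.7500; (r_i+r_j)·cross = 33.5·444.7500 = 14899.1250
edge 3: (18.5,31.5)→(2,31.5)  cross = 18.5·31.5 − 2·31.5 = 519.7500; (r_i+r_j)·cross = 20.5·519.7500 = 10654.8750
Σcross = 600.0000 → A = |Σcross|/2 = 300.0000 mm²
Σ(r_i+r_j)·cross = 20565.0000 → first moment M = |Σ|/6 = 3427.5000
R_c = M/A = 3427.5000/300.0000 = 11.4250 mm
θ = 184° = 3.211406 rad
V = θ·R_c·A = 3.211406·11.4250·300.0000 = 11007.093 mm³

Volume = 11007.093 mm³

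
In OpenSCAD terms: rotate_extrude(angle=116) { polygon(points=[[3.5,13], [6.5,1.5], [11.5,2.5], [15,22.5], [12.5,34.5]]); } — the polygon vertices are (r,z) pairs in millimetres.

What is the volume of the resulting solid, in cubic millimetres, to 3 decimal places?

Volume = 4122.555 mm³

Profile (r,z), 5 vertices: (3.5,13) (6.5,1.5) (11.5,2.5) (15,22.5) (12.5,34.5)
edge 0: (3.5,13)→(6.5,1.5)  cross = 3.5·1.5 − 6.5·13 = -79.2500; (r_i+r_j)·cross = 10·-79.2500 = -792.5000
edge 1: (6.5,1.5)→(11.5,2.5)  cross = 6.5·2.5 − 11.5·1.5 = -1.0000; (r_i+r_j)·cross = 18·-1.0000 = -18.0000
edge 2: (11.5,2.5)→(15,22.5)  cross = 11.5·22.5 − 15·2.5 = 221.2500; (r_i+r_j)·cross = 26.5·221.2500 = 5863.1250
edge 3: (15,22.5)→(12.5,34.5)  cross = 15·34.5 − 12.5·22.5 = 236.2500; (r_i+r_j)·cross = 27.5·236.2500 = 6496.8750
edge 4: (12.5,34.5)→(3.5,13)  cross = 12.5·13 − 3.5·34.5 = 41.7500; (r_i+r_j)·cross = 16·41.7500 = 668.0000
Σcross = 419.0000 → A = |Σcross|/2 = 209.5000 mm²
Σ(r_i+r_j)·cross = 12217.5000 → first moment M = |Σ|/6 = 2036.2500
R_c = M/A = 2036.2500/209.5000 = 9.7196 mm
θ = 116° = 2.024582 rad
V = θ·R_c·A = 2.024582·9.7196·209.5000 = 4122.555 mm³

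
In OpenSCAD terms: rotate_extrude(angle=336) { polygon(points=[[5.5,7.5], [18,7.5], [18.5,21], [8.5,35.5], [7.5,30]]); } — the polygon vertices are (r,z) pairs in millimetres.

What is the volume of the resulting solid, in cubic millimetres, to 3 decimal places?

Profile (r,z), 5 vertices: (5.5,7.5) (18,7.5) (18.5,21) (8.5,35.5) (7.5,30)
edge 0: (5.5,7.5)→(18,7.5)  cross = 5.5·7.5 − 18·7.5 = -93.7500; (r_i+r_j)·cross = 23.5·-93.7500 = -2203.1250
edge 1: (18,7.5)→(18.5,21)  cross = 18·21 − 18.5·7.5 = 239.2500; (r_i+r_j)·cross = 36.5·239.2500 = 8732.6250
edge 2: (18.5,21)→(8.5,35.5)  cross = 18.5·35.5 − 8.5·21 = 478.2500; (r_i+r_j)·cross = 27·478.2500 = 12912.7500
edge 3: (8.5,35.5)→(7.5,30)  cross = 8.5·30 − 7.5·35.5 = -11.2500; (r_i+r_j)·cross = 16·-11.2500 = -180.0000
edge 4: (7.5,30)→(5.5,7.5)  cross = 7.5·7.5 − 5.5·30 = -108.7500; (r_i+r_j)·cross = 13·-108.7500 = -1413.7500
Σcross = 503.7500 → A = |Σcross|/2 = 251.8750 mm²
Σ(r_i+r_j)·cross = 17848.5000 → first moment M = |Σ|/6 = 2974.7500
R_c = M/A = 2974.7500/251.8750 = 11.8104 mm
θ = 336° = 5.864306 rad
V = θ·R_c·A = 5.864306·11.8104·251.8750 = 17444.845 mm³

Volume = 17444.845 mm³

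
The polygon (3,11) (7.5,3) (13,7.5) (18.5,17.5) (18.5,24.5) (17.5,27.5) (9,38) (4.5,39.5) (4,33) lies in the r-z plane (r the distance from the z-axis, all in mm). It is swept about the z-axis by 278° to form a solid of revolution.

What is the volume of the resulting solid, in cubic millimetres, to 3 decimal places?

Profile (r,z), 9 vertices: (3,11) (7.5,3) (13,7.5) (18.5,17.5) (18.5,24.5) (17.5,27.5) (9,38) (4.5,39.5) (4,33)
edge 0: (3,11)→(7.5,3)  cross = 3·3 − 7.5·11 = -73.5000; (r_i+r_j)·cross = 10.5·-73.5000 = -771.7500
edge 1: (7.5,3)→(13,7.5)  cross = 7.5·7.5 − 13·3 = 17.2500; (r_i+r_j)·cross = 20.5·17.2500 = 353.6250
edge 2: (13,7.5)→(18.5,17.5)  cross = 13·17.5 − 18.5·7.5 = 88.7500; (r_i+r_j)·cross = 31.5·88.7500 = 2795.6250
edge 3: (18.5,17.5)→(18.5,24.5)  cross = 18.5·24.5 − 18.5·17.5 = 129.5000; (r_i+r_j)·cross = 37·129.5000 = 4791.5000
edge 4: (18.5,24.5)→(17.5,27.5)  cross = 18.5·27.5 − 17.5·24.5 = 80.0000; (r_i+r_j)·cross = 36·80.0000 = 2880.0000
edge 5: (17.5,27.5)→(9,38)  cross = 17.5·38 − 9·27.5 = 417.5000; (r_i+r_j)·cross = 26.5·417.5000 = 11063.7500
edge 6: (9,38)→(4.5,39.5)  cross = 9·39.5 − 4.5·38 = 184.5000; (r_i+r_j)·cross = 13.5·184.5000 = 2490.7500
edge 7: (4.5,39.5)→(4,33)  cross = 4.5·33 − 4·39.5 = -9.5000; (r_i+r_j)·cross = 8.5·-9.5000 = -80.7500
edge 8: (4,33)→(3,11)  cross = 4·11 − 3·33 = -55.0000; (r_i+r_j)·cross = 7·-55.0000 = -385.0000
Σcross = 779.5000 → A = |Σcross|/2 = 389.7500 mm²
Σ(r_i+r_j)·cross = 23137.7500 → first moment M = |Σ|/6 = 3856.2917
R_c = M/A = 3856.2917/389.7500 = 9.8943 mm
θ = 278° = 4.852015 rad
V = θ·R_c·A = 4.852015·9.8943·389.7500 = 18710.786 mm³

Volume = 18710.786 mm³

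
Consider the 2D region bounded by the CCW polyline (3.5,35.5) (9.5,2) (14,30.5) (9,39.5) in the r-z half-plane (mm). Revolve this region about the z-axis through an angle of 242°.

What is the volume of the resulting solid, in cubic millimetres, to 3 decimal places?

Profile (r,z), 4 vertices: (3.5,35.5) (9.5,2) (14,30.5) (9,39.5)
edge 0: (3.5,35.5)→(9.5,2)  cross = 3.5·2 − 9.5·35.5 = -330.2500; (r_i+r_j)·cross = 13·-330.2500 = -4293.2500
edge 1: (9.5,2)→(14,30.5)  cross = 9.5·30.5 − 14·2 = 261.7500; (r_i+r_j)·cross = 23.5·261.7500 = 6151.1250
edge 2: (14,30.5)→(9,39.5)  cross = 14·39.5 − 9·30.5 = 278.5000; (r_i+r_j)·cross = 23·278.5000 = 6405.5000
edge 3: (9,39.5)→(3.5,35.5)  cross = 9·35.5 − 3.5·39.5 = 181.2500; (r_i+r_j)·cross = 12.5·181.2500 = 2265.6250
Σcross = 391.2500 → A = |Σcross|/2 = 195.6250 mm²
Σ(r_i+r_j)·cross = 10529.0000 → first moment M = |Σ|/6 = 1754.8333
R_c = M/A = 1754.8333/195.6250 = 8.9704 mm
θ = 242° = 4.223697 rad
V = θ·R_c·A = 4.223697·8.9704·195.6250 = 7411.884 mm³

Volume = 7411.884 mm³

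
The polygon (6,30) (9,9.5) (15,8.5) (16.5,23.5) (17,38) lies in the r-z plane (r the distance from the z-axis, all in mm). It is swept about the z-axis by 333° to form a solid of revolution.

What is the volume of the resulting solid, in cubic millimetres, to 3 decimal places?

Profile (r,z), 5 vertices: (6,30) (9,9.5) (15,8.5) (16.5,23.5) (17,38)
edge 0: (6,30)→(9,9.5)  cross = 6·9.5 − 9·30 = -213.0000; (r_i+r_j)·cross = 15·-213.0000 = -3195.0000
edge 1: (9,9.5)→(15,8.5)  cross = 9·8.5 − 15·9.5 = -66.0000; (r_i+r_j)·cross = 24·-66.0000 = -1584.0000
edge 2: (15,8.5)→(16.5,23.5)  cross = 15·23.5 − 16.5·8.5 = 212.2500; (r_i+r_j)·cross = 31.5·212.2500 = 6685.8750
edge 3: (16.5,23.5)→(17,38)  cross = 16.5·38 − 17·23.5 = 227.5000; (r_i+r_j)·cross = 33.5·227.5000 = 7621.2500
edge 4: (17,38)→(6,30)  cross = 17·30 − 6·38 = 282.0000; (r_i+r_j)·cross = 23·282.0000 = 6486.0000
Σcross = 442.7500 → A = |Σcross|/2 = 221.3750 mm²
Σ(r_i+r_j)·cross = 16014.1250 → first moment M = |Σ|/6 = 2669.0208
R_c = M/A = 2669.0208/221.3750 = 12.0566 mm
θ = 333° = 5.811946 rad
V = θ·R_c·A = 5.811946·12.0566·221.3750 = 15512.206 mm³

Volume = 15512.206 mm³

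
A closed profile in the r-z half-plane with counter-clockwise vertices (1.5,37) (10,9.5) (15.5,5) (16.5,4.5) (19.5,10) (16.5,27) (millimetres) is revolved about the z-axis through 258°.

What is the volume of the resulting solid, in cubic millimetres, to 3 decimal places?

Volume = 14316.377 mm³

Profile (r,z), 6 vertices: (1.5,37) (10,9.5) (15.5,5) (16.5,4.5) (19.5,10) (16.5,27)
edge 0: (1.5,37)→(10,9.5)  cross = 1.5·9.5 − 10·37 = -355.7500; (r_i+r_j)·cross = 11.5·-355.7500 = -4091.1250
edge 1: (10,9.5)→(15.5,5)  cross = 10·5 − 15.5·9.5 = -97.2500; (r_i+r_j)·cross = 25.5·-97.2500 = -2479.8750
edge 2: (15.5,5)→(16.5,4.5)  cross = 15.5·4.5 − 16.5·5 = -12.7500; (r_i+r_j)·cross = 32·-12.7500 = -408.0000
edge 3: (16.5,4.5)→(19.5,10)  cross = 16.5·10 − 19.5·4.5 = 77.2500; (r_i+r_j)·cross = 36·77.2500 = 2781.0000
edge 4: (19.5,10)→(16.5,27)  cross = 19.5·27 − 16.5·10 = 361.5000; (r_i+r_j)·cross = 36·361.5000 = 13014.0000
edge 5: (16.5,27)→(1.5,37)  cross = 16.5·37 − 1.5·27 = 570.0000; (r_i+r_j)·cross = 18·570.0000 = 10260.0000
Σcross = 543.0000 → A = |Σcross|/2 = 271.5000 mm²
Σ(r_i+r_j)·cross = 19076.0000 → first moment M = |Σ|/6 = 3179.3333
R_c = M/A = 3179.3333/271.5000 = 11.7103 mm
θ = 258° = 4.502949 rad
V = θ·R_c·A = 4.502949·11.7103·271.5000 = 14316.377 mm³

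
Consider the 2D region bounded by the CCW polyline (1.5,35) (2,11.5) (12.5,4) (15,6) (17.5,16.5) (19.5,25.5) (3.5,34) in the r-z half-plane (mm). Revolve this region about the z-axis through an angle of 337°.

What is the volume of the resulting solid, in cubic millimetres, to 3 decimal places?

Volume = 20636.153 mm³

Profile (r,z), 7 vertices: (1.5,35) (2,11.5) (12.5,4) (15,6) (17.5,16.5) (19.5,25.5) (3.5,34)
edge 0: (1.5,35)→(2,11.5)  cross = 1.5·11.5 − 2·35 = -52.7500; (r_i+r_j)·cross = 3.5·-52.7500 = -184.6250
edge 1: (2,11.5)→(12.5,4)  cross = 2·4 − 12.5·11.5 = -135.7500; (r_i+r_j)·cross = 14.5·-135.7500 = -1968.3750
edge 2: (12.5,4)→(15,6)  cross = 12.5·6 − 15·4 = 15.0000; (r_i+r_j)·cross = 27.5·15.0000 = 412.5000
edge 3: (15,6)→(17.5,16.5)  cross = 15·16.5 − 17.5·6 = 142.5000; (r_i+r_j)·cross = 32.5·142.5000 = 4631.2500
edge 4: (17.5,16.5)→(19.5,25.5)  cross = 17.5·25.5 − 19.5·16.5 = 124.5000; (r_i+r_j)·cross = 37·124.5000 = 4606.5000
edge 5: (19.5,25.5)→(3.5,34)  cross = 19.5·34 − 3.5·25.5 = 573.7500; (r_i+r_j)·cross = 23·573.7500 = 13196.2500
edge 6: (3.5,34)→(1.5,35)  cross = 3.5·35 − 1.5·34 = 71.5000; (r_i+r_j)·cross = 5·71.5000 = 357.5000
Σcross = 738.7500 → A = |Σcross|/2 = 369.3750 mm²
Σ(r_i+r_j)·cross = 21051.0000 → first moment M = |Σ|/6 = 3508.5000
R_c = M/A = 3508.5000/369.3750 = 9.4985 mm
θ = 337° = 5.881760 rad
V = θ·R_c·A = 5.881760·9.4985·369.3750 = 20636.153 mm³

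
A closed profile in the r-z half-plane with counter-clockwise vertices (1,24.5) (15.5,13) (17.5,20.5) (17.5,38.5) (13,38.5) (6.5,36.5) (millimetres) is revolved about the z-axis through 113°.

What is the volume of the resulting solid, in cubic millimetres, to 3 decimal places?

Volume = 6090.715 mm³

Profile (r,z), 6 vertices: (1,24.5) (15.5,13) (17.5,20.5) (17.5,38.5) (13,38.5) (6.5,36.5)
edge 0: (1,24.5)→(15.5,13)  cross = 1·13 − 15.5·24.5 = -366.7500; (r_i+r_j)·cross = 16.5·-366.7500 = -6051.3750
edge 1: (15.5,13)→(17.5,20.5)  cross = 15.5·20.5 − 17.5·13 = 90.2500; (r_i+r_j)·cross = 33·90.2500 = 2978.2500
edge 2: (17.5,20.5)→(17.5,38.5)  cross = 17.5·38.5 − 17.5·20.5 = 315.0000; (r_i+r_j)·cross = 35·315.0000 = 11025.0000
edge 3: (17.5,38.5)→(13,38.5)  cross = 17.5·38.5 − 13·38.5 = 173.2500; (r_i+r_j)·cross = 30.5·173.2500 = 5284.1250
edge 4: (13,38.5)→(6.5,36.5)  cross = 13·36.5 − 6.5·38.5 = 224.2500; (r_i+r_j)·cross = 19.5·224.2500 = 4372.8750
edge 5: (6.5,36.5)→(1,24.5)  cross = 6.5·24.5 − 1·36.5 = 122.7500; (r_i+r_j)·cross = 7.5·122.7500 = 920.6250
Σcross = 558.7500 → A = |Σcross|/2 = 279.3750 mm²
Σ(r_i+r_j)·cross = 18529.5000 → first moment M = |Σ|/6 = 3088.2500
R_c = M/A = 3088.2500/279.3750 = 11.0541 mm
θ = 113° = 1.972222 rad
V = θ·R_c·A = 1.972222·11.0541·279.3750 = 6090.715 mm³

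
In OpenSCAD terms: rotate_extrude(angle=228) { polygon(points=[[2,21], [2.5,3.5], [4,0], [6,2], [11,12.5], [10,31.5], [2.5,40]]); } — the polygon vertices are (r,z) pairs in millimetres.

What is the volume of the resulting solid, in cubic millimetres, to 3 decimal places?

Volume = 6120.656 mm³

Profile (r,z), 7 vertices: (2,21) (2.5,3.5) (4,0) (6,2) (11,12.5) (10,31.5) (2.5,40)
edge 0: (2,21)→(2.5,3.5)  cross = 2·3.5 − 2.5·21 = -45.5000; (r_i+r_j)·cross = 4.5·-45.5000 = -204.7500
edge 1: (2.5,3.5)→(4,0)  cross = 2.5·0 − 4·3.5 = -14.0000; (r_i+r_j)·cross = 6.5·-14.0000 = -91.0000
edge 2: (4,0)→(6,2)  cross = 4·2 − 6·0 = 8.0000; (r_i+r_j)·cross = 10·8.0000 = 80.0000
edge 3: (6,2)→(11,12.5)  cross = 6·12.5 − 11·2 = 53.0000; (r_i+r_j)·cross = 17·53.0000 = 901.0000
edge 4: (11,12.5)→(10,31.5)  cross = 11·31.5 − 10·12.5 = 221.5000; (r_i+r_j)·cross = 21·221.5000 = 4651.5000
edge 5: (10,31.5)→(2.5,40)  cross = 10·40 − 2.5·31.5 = 321.2500; (r_i+r_j)·cross = 12.5·321.2500 = 4015.6250
edge 6: (2.5,40)→(2,21)  cross = 2.5·21 − 2·40 = -27.5000; (r_i+r_j)·cross = 4.5·-27.5000 = -123.7500
Σcross = 516.7500 → A = |Σcross|/2 = 258.3750 mm²
Σ(r_i+r_j)·cross = 9228.6250 → first moment M = |Σ|/6 = 1538.1042
R_c = M/A = 1538.1042/258.3750 = 5.9530 mm
θ = 228° = 3.979351 rad
V = θ·R_c·A = 3.979351·5.9530·258.3750 = 6120.656 mm³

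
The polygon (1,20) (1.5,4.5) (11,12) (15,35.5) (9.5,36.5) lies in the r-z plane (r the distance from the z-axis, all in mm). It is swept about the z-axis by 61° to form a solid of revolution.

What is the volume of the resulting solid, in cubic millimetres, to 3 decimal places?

Volume = 2089.976 mm³

Profile (r,z), 5 vertices: (1,20) (1.5,4.5) (11,12) (15,35.5) (9.5,36.5)
edge 0: (1,20)→(1.5,4.5)  cross = 1·4.5 − 1.5·20 = -25.5000; (r_i+r_j)·cross = 2.5·-25.5000 = -63.7500
edge 1: (1.5,4.5)→(11,12)  cross = 1.5·12 − 11·4.5 = -31.5000; (r_i+r_j)·cross = 12.5·-31.5000 = -393.7500
edge 2: (11,12)→(15,35.5)  cross = 11·35.5 − 15·12 = 210.5000; (r_i+r_j)·cross = 26·210.5000 = 5473.0000
edge 3: (15,35.5)→(9.5,36.5)  cross = 15·36.5 − 9.5·35.5 = 210.2500; (r_i+r_j)·cross = 24.5·210.2500 = 5151.1250
edge 4: (9.5,36.5)→(1,20)  cross = 9.5·20 − 1·36.5 = 153.5000; (r_i+r_j)·cross = 10.5·153.5000 = 1611.7500
Σcross = 517.2500 → A = |Σcross|/2 = 258.6250 mm²
Σ(r_i+r_j)·cross = 11778.3750 → first moment M = |Σ|/6 = 1963.0625
R_c = M/A = 1963.0625/258.6250 = 7.5904 mm
θ = 61° = 1.064651 rad
V = θ·R_c·A = 1.064651·7.5904·258.6250 = 2089.976 mm³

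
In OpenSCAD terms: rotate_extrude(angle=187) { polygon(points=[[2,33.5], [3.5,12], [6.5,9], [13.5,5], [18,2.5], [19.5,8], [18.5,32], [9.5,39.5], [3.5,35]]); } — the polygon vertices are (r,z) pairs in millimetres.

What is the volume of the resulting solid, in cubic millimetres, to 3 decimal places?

Volume = 17332.908 mm³

Profile (r,z), 9 vertices: (2,33.5) (3.5,12) (6.5,9) (13.5,5) (18,2.5) (19.5,8) (18.5,32) (9.5,39.5) (3.5,35)
edge 0: (2,33.5)→(3.5,12)  cross = 2·12 − 3.5·33.5 = -93.2500; (r_i+r_j)·cross = 5.5·-93.2500 = -512.8750
edge 1: (3.5,12)→(6.5,9)  cross = 3.5·9 − 6.5·12 = -46.5000; (r_i+r_j)·cross = 10·-46.5000 = -465.0000
edge 2: (6.5,9)→(13.5,5)  cross = 6.5·5 − 13.5·9 = -89.0000; (r_i+r_j)·cross = 20·-89.0000 = -1780.0000
edge 3: (13.5,5)→(18,2.5)  cross = 13.5·2.5 − 18·5 = -56.2500; (r_i+r_j)·cross = 31.5·-56.2500 = -1771.8750
edge 4: (18,2.5)→(19.5,8)  cross = 18·8 − 19.5·2.5 = 95.2500; (r_i+r_j)·cross = 37.5·95.2500 = 3571.8750
edge 5: (19.5,8)→(18.5,32)  cross = 19.5·32 − 18.5·8 = 476.0000; (r_i+r_j)·cross = 38·476.0000 = 18088.0000
edge 6: (18.5,32)→(9.5,39.5)  cross = 18.5·39.5 − 9.5·32 = 426.7500; (r_i+r_j)·cross = 28·426.7500 = 11949.0000
edge 7: (9.5,39.5)→(3.5,35)  cross = 9.5·35 − 3.5·39.5 = 194.2500; (r_i+r_j)·cross = 13·194.2500 = 2525.2500
edge 8: (3.5,35)→(2,33.5)  cross = 3.5·33.5 − 2·35 = 47.2500; (r_i+r_j)·cross = 5.5·47.2500 = 259.8750
Σcross = 954.5000 → A = |Σcross|/2 = 477.2500 mm²
Σ(r_i+r_j)·cross = 31864.2500 → first moment M = |Σ|/6 = 5310.7083
R_c = M/A = 5310.7083/477.2500 = 11.1277 mm
θ = 187° = 3.263766 rad
V = θ·R_c·A = 3.263766·11.1277·477.2500 = 17332.908 mm³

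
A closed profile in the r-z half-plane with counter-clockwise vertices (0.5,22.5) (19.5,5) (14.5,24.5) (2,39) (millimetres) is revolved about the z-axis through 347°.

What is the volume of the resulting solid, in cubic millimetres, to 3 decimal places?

Volume = 13767.467 mm³

Profile (r,z), 4 vertices: (0.5,22.5) (19.5,5) (14.5,24.5) (2,39)
edge 0: (0.5,22.5)→(19.5,5)  cross = 0.5·5 − 19.5·22.5 = -436.2500; (r_i+r_j)·cross = 20·-436.2500 = -8725.0000
edge 1: (19.5,5)→(14.5,24.5)  cross = 19.5·24.5 − 14.5·5 = 405.2500; (r_i+r_j)·cross = 34·405.2500 = 13778.5000
edge 2: (14.5,24.5)→(2,39)  cross = 14.5·39 − 2·24.5 = 516.5000; (r_i+r_j)·cross = 16.5·516.5000 = 8522.2500
edge 3: (2,39)→(0.5,22.5)  cross = 2·22.5 − 0.5·39 = 25.5000; (r_i+r_j)·cross = 2.5·25.5000 = 63.7500
Σcross = 511.0000 → A = |Σcross|/2 = 255.5000 mm²
Σ(r_i+r_j)·cross = 13639.5000 → first moment M = |Σ|/6 = 2273.2500
R_c = M/A = 2273.2500/255.5000 = 8.8973 mm
θ = 347° = 6.056293 rad
V = θ·R_c·A = 6.056293·8.8973·255.5000 = 13767.467 mm³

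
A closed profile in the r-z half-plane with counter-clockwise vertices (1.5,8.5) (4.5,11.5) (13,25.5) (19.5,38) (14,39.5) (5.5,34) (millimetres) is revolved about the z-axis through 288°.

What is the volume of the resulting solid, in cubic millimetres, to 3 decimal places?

Volume = 10185.043 mm³

Profile (r,z), 6 vertices: (1.5,8.5) (4.5,11.5) (13,25.5) (19.5,38) (14,39.5) (5.5,34)
edge 0: (1.5,8.5)→(4.5,11.5)  cross = 1.5·11.5 − 4.5·8.5 = -21.0000; (r_i+r_j)·cross = 6·-21.0000 = -126.0000
edge 1: (4.5,11.5)→(13,25.5)  cross = 4.5·25.5 − 13·11.5 = -34.7500; (r_i+r_j)·cross = 17.5·-34.7500 = -608.1250
edge 2: (13,25.5)→(19.5,38)  cross = 13·38 − 19.5·25.5 = -3.2500; (r_i+r_j)·cross = 32.5·-3.2500 = -105.6250
edge 3: (19.5,38)→(14,39.5)  cross = 19.5·39.5 − 14·38 = 238.2500; (r_i+r_j)·cross = 33.5·238.2500 = 7981.3750
edge 4: (14,39.5)→(5.5,34)  cross = 14·34 − 5.5·39.5 = 258.7500; (r_i+r_j)·cross = 19.5·258.7500 = 5045.6250
edge 5: (5.5,34)→(1.5,8.5)  cross = 5.5·8.5 − 1.5·34 = -4.2500; (r_i+r_j)·cross = 7·-4.2500 = -29.7500
Σcross = 433.7500 → A = |Σcross|/2 = 216.8750 mm²
Σ(r_i+r_j)·cross = 12157.5000 → first moment M = |Σ|/6 = 2026.2500
R_c = M/A = 2026.2500/216.8750 = 9.3429 mm
θ = 288° = 5.026548 rad
V = θ·R_c·A = 5.026548·9.3429·216.8750 = 10185.043 mm³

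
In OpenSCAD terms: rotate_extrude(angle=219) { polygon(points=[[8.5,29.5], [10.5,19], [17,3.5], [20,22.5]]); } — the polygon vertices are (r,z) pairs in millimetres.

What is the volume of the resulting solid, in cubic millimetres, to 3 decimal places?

Profile (r,z), 4 vertices: (8.5,29.5) (10.5,19) (17,3.5) (20,22.5)
edge 0: (8.5,29.5)→(10.5,19)  cross = 8.5·19 − 10.5·29.5 = -148.2500; (r_i+r_j)·cross = 19·-148.2500 = -2816.7500
edge 1: (10.5,19)→(17,3.5)  cross = 10.5·3.5 − 17·19 = -286.2500; (r_i+r_j)·cross = 27.5·-286.2500 = -7871.8750
edge 2: (17,3.5)→(20,22.5)  cross = 17·22.5 − 20·3.5 = 312.5000; (r_i+r_j)·cross = 37·312.5000 = 11562.5000
edge 3: (20,22.5)→(8.5,29.5)  cross = 20·29.5 − 8.5·22.5 = 398.7500; (r_i+r_j)·cross = 28.5·398.7500 = 11364.3750
Σcross = 276.7500 → A = |Σcross|/2 = 138.3750 mm²
Σ(r_i+r_j)·cross = 12238.2500 → first moment M = |Σ|/6 = 2039.7083
R_c = M/A = 2039.7083/138.3750 = 14.7404 mm
θ = 219° = 3.822271 rad
V = θ·R_c·A = 3.822271·14.7404·138.3750 = 7796.318 mm³

Volume = 7796.318 mm³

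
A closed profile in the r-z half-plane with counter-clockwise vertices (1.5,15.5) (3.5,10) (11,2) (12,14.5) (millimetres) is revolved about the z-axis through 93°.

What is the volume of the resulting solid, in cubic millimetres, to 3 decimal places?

Volume = 985.831 mm³

Profile (r,z), 4 vertices: (1.5,15.5) (3.5,10) (11,2) (12,14.5)
edge 0: (1.5,15.5)→(3.5,10)  cross = 1.5·10 − 3.5·15.5 = -39.2500; (r_i+r_j)·cross = 5·-39.2500 = -196.2500
edge 1: (3.5,10)→(11,2)  cross = 3.5·2 − 11·10 = -103.0000; (r_i+r_j)·cross = 14.5·-103.0000 = -1493.5000
edge 2: (11,2)→(12,14.5)  cross = 11·14.5 − 12·2 = 135.5000; (r_i+r_j)·cross = 23·135.5000 = 3116.5000
edge 3: (12,14.5)→(1.5,15.5)  cross = 12·15.5 − 1.5·14.5 = 164.2500; (r_i+r_j)·cross = 13.5·164.2500 = 2217.3750
Σcross = 157.5000 → A = |Σcross|/2 = 78.7500 mm²
Σ(r_i+r_j)·cross = 3644.1250 → first moment M = |Σ|/6 = 607.3542
R_c = M/A = 607.3542/78.7500 = 7.7124 mm
θ = 93° = 1.623156 rad
V = θ·R_c·A = 1.623156·7.7124·78.7500 = 985.831 mm³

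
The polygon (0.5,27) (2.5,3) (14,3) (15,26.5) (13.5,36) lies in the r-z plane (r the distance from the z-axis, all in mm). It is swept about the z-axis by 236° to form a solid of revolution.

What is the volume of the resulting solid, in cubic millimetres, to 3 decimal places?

Volume = 12859.360 mm³

Profile (r,z), 5 vertices: (0.5,27) (2.5,3) (14,3) (15,26.5) (13.5,36)
edge 0: (0.5,27)→(2.5,3)  cross = 0.5·3 − 2.5·27 = -66.0000; (r_i+r_j)·cross = 3·-66.0000 = -198.0000
edge 1: (2.5,3)→(14,3)  cross = 2.5·3 − 14·3 = -34.5000; (r_i+r_j)·cross = 16.5·-34.5000 = -569.2500
edge 2: (14,3)→(15,26.5)  cross = 14·26.5 − 15·3 = 326.0000; (r_i+r_j)·cross = 29·326.0000 = 9454.0000
edge 3: (15,26.5)→(13.5,36)  cross = 15·36 − 13.5·26.5 = 182.2500; (r_i+r_j)·cross = 28.5·182.2500 = 5194.1250
edge 4: (13.5,36)→(0.5,27)  cross = 13.5·27 − 0.5·36 = 346.5000; (r_i+r_j)·cross = 14·346.5000 = 4851.0000
Σcross = 754.2500 → A = |Σcross|/2 = 377.1250 mm²
Σ(r_i+r_j)·cross = 18731.8750 → first moment M = |Σ|/6 = 3121.9792
R_c = M/A = 3121.9792/377.1250 = 8.2784 mm
θ = 236° = 4.118977 rad
V = θ·R_c·A = 4.118977·8.2784·377.1250 = 12859.360 mm³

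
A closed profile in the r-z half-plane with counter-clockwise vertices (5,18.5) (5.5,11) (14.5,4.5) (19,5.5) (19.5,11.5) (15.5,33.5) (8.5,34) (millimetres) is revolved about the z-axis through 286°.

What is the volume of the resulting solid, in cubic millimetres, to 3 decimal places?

Volume = 19277.304 mm³

Profile (r,z), 7 vertices: (5,18.5) (5.5,11) (14.5,4.5) (19,5.5) (19.5,11.5) (15.5,33.5) (8.5,34)
edge 0: (5,18.5)→(5.5,11)  cross = 5·11 − 5.5·18.5 = -46.7500; (r_i+r_j)·cross = 10.5·-46.7500 = -490.8750
edge 1: (5.5,11)→(14.5,4.5)  cross = 5.5·4.5 − 14.5·11 = -134.7500; (r_i+r_j)·cross = 20·-134.7500 = -2695.0000
edge 2: (14.5,4.5)→(19,5.5)  cross = 14.5·5.5 − 19·4.5 = -5.7500; (r_i+r_j)·cross = 33.5·-5.7500 = -192.6250
edge 3: (19,5.5)→(19.5,11.5)  cross = 19·11.5 − 19.5·5.5 = 111.2500; (r_i+r_j)·cross = 38.5·111.2500 = 4283.1250
edge 4: (19.5,11.5)→(15.5,33.5)  cross = 19.5·33.5 − 15.5·11.5 = 475.0000; (r_i+r_j)·cross = 35·475.0000 = 16625.0000
edge 5: (15.5,33.5)→(8.5,34)  cross = 15.5·34 − 8.5·33.5 = 242.2500; (r_i+r_j)·cross = 24·242.2500 = 5814.0000
edge 6: (8.5,34)→(5,18.5)  cross = 8.5·18.5 − 5·34 = -12.7500; (r_i+r_j)·cross = 13.5·-12.7500 = -172.1250
Σcross = 628.5000 → A = |Σcross|/2 = 314.2500 mm²
Σ(r_i+r_j)·cross = 23171.5000 → first moment M = |Σ|/6 = 3861.9167
R_c = M/A = 3861.9167/314.2500 = 12.2893 mm
θ = 286° = 4.991642 rad
V = θ·R_c·A = 4.991642·12.2893·314.2500 = 19277.304 mm³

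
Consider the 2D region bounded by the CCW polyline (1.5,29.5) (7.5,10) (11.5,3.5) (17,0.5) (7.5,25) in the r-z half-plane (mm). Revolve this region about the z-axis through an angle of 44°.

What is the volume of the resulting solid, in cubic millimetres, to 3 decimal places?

Profile (r,z), 5 vertices: (1.5,29.5) (7.5,10) (11.5,3.5) (17,0.5) (7.5,25)
edge 0: (1.5,29.5)→(7.5,10)  cross = 1.5·10 − 7.5·29.5 = -206.2500; (r_i+r_j)·cross = 9·-206.2500 = -1856.2500
edge 1: (7.5,10)→(11.5,3.5)  cross = 7.5·3.5 − 11.5·10 = -88.7500; (r_i+r_j)·cross = 19·-88.7500 = -1686.2500
edge 2: (11.5,3.5)→(17,0.5)  cross = 11.5·0.5 − 17·3.5 = -53.7500; (r_i+r_j)·cross = 28.5·-53.7500 = -1531.8750
edge 3: (17,0.5)→(7.5,25)  cross = 17·25 − 7.5·0.5 = 421.2500; (r_i+r_j)·cross = 24.5·421.2500 = 10320.6250
edge 4: (7.5,25)→(1.5,29.5)  cross = 7.5·29.5 − 1.5·25 = 183.7500; (r_i+r_j)·cross = 9·183.7500 = 1653.7500
Σcross = 256.2500 → A = |Σcross|/2 = 128.1250 mm²
Σ(r_i+r_j)·cross = 6900.0000 → first moment M = |Σ|/6 = 1150.0000
R_c = M/A = 1150.0000/128.1250 = 8.9756 mm
θ = 44° = 0.767945 rad
V = θ·R_c·A = 0.767945·8.9756·128.1250 = 883.137 mm³

Volume = 883.137 mm³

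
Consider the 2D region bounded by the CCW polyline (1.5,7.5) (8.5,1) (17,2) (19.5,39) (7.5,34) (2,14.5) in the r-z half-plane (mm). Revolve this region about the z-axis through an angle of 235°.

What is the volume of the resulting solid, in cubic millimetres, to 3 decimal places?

Profile (r,z), 6 vertices: (1.5,7.5) (8.5,1) (17,2) (19.5,39) (7.5,34) (2,14.5)
edge 0: (1.5,7.5)→(8.5,1)  cross = 1.5·1 − 8.5·7.5 = -62.2500; (r_i+r_j)·cross = 10·-62.2500 = -622.5000
edge 1: (8.5,1)→(17,2)  cross = 8.5·2 − 17·1 = 0.0000; (r_i+r_j)·cross = 25.5·0.0000 = 0.0000
edge 2: (17,2)→(19.5,39)  cross = 17·39 − 19.5·2 = 624.0000; (r_i+r_j)·cross = 36.5·624.0000 = 22776.0000
edge 3: (19.5,39)→(7.5,34)  cross = 19.5·34 − 7.5·39 = 370.5000; (r_i+r_j)·cross = 27·370.5000 = 10003.5000
edge 4: (7.5,34)→(2,14.5)  cross = 7.5·14.5 − 2·34 = 40.7500; (r_i+r_j)·cross = 9.5·40.7500 = 387.1250
edge 5: (2,14.5)→(1.5,7.5)  cross = 2·7.5 − 1.5·14.5 = -6.7500; (r_i+r_j)·cross = 3.5·-6.7500 = -23.6250
Σcross = 966.2500 → A = |Σcross|/2 = 483.1250 mm²
Σ(r_i+r_j)·cross = 32520.5000 → first moment M = |Σ|/6 = 5420.0833
R_c = M/A = 5420.0833/483.1250 = 11.2188 mm
θ = 235° = 4.101524 rad
V = θ·R_c·A = 4.101524·11.2188·483.1250 = 22230.600 mm³

Volume = 22230.600 mm³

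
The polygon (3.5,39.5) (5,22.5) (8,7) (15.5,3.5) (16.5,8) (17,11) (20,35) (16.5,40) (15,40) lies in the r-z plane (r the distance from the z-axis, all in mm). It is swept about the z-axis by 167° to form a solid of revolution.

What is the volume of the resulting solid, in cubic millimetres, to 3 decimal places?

Volume = 15115.451 mm³

Profile (r,z), 9 vertices: (3.5,39.5) (5,22.5) (8,7) (15.5,3.5) (16.5,8) (17,11) (20,35) (16.5,40) (15,40)
edge 0: (3.5,39.5)→(5,22.5)  cross = 3.5·22.5 − 5·39.5 = -118.7500; (r_i+r_j)·cross = 8.5·-118.7500 = -1009.3750
edge 1: (5,22.5)→(8,7)  cross = 5·7 − 8·22.5 = -145.0000; (r_i+r_j)·cross = 13·-145.0000 = -1885.0000
edge 2: (8,7)→(15.5,3.5)  cross = 8·3.5 − 15.5·7 = -80.5000; (r_i+r_j)·cross = 23.5·-80.5000 = -1891.7500
edge 3: (15.5,3.5)→(16.5,8)  cross = 15.5·8 − 16.5·3.5 = 66.2500; (r_i+r_j)·cross = 32·66.2500 = 2120.0000
edge 4: (16.5,8)→(17,11)  cross = 16.5·11 − 17·8 = 45.5000; (r_i+r_j)·cross = 33.5·45.5000 = 1524.2500
edge 5: (17,11)→(20,35)  cross = 17·35 − 20·11 = 375.0000; (r_i+r_j)·cross = 37·375.0000 = 13875.0000
edge 6: (20,35)→(16.5,40)  cross = 20·40 − 16.5·35 = 222.5000; (r_i+r_j)·cross = 36.5·222.5000 = 8121.2500
edge 7: (16.5,40)→(15,40)  cross = 16.5·40 − 15·40 = 60.0000; (r_i+r_j)·cross = 31.5·60.0000 = 1890.0000
edge 8: (15,40)→(3.5,39.5)  cross = 15·39.5 − 3.5·40 = 452.5000; (r_i+r_j)·cross = 18.5·452.5000 = 8371.2500
Σcross = 877.5000 → A = |Σcross|/2 = 438.7500 mm²
Σ(r_i+r_j)·cross = 31115.6250 → first moment M = |Σ|/6 = 5185.9375
R_c = M/A = 5185.9375/438.7500 = 11.8198 mm
θ = 167° = 2.914700 rad
V = θ·R_c·A = 2.914700·11.8198·438.7500 = 15115.451 mm³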